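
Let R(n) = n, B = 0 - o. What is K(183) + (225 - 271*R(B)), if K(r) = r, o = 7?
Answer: 2305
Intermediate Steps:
B = -7 (B = 0 - 1*7 = 0 - 7 = -7)
K(183) + (225 - 271*R(B)) = 183 + (225 - 271*(-7)) = 183 + (225 + 1897) = 183 + 2122 = 2305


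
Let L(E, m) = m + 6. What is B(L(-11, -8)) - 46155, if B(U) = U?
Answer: -46157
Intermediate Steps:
L(E, m) = 6 + m
B(L(-11, -8)) - 46155 = (6 - 8) - 46155 = -2 - 46155 = -46157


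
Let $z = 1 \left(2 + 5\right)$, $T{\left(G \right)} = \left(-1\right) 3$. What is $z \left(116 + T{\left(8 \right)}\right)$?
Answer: $791$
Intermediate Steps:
$T{\left(G \right)} = -3$
$z = 7$ ($z = 1 \cdot 7 = 7$)
$z \left(116 + T{\left(8 \right)}\right) = 7 \left(116 - 3\right) = 7 \cdot 113 = 791$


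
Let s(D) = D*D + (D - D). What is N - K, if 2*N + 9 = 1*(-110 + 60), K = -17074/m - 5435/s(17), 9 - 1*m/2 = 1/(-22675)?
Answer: 55312904397/58977964 ≈ 937.86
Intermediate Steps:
m = 408152/22675 (m = 18 - 2/(-22675) = 18 - 2*(-1/22675) = 18 + 2/22675 = 408152/22675 ≈ 18.000)
s(D) = D² (s(D) = D² + 0 = D²)
K = -57052754335/58977964 (K = -17074/408152/22675 - 5435/(17²) = -17074*22675/408152 - 5435/289 = -193576475/204076 - 5435*1/289 = -193576475/204076 - 5435/289 = -57052754335/58977964 ≈ -967.36)
N = -59/2 (N = -9/2 + (1*(-110 + 60))/2 = -9/2 + (1*(-50))/2 = -9/2 + (½)*(-50) = -9/2 - 25 = -59/2 ≈ -29.500)
N - K = -59/2 - 1*(-57052754335/58977964) = -59/2 + 57052754335/58977964 = 55312904397/58977964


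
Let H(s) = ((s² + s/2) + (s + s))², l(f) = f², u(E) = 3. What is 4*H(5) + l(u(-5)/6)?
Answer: 22501/4 ≈ 5625.3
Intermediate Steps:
H(s) = (s² + 5*s/2)² (H(s) = ((s² + s/2) + 2*s)² = (s² + 5*s/2)²)
4*H(5) + l(u(-5)/6) = 4*((¼)*5²*(5 + 2*5)²) + (3/6)² = 4*((¼)*25*(5 + 10)²) + (3*(⅙))² = 4*((¼)*25*15²) + (½)² = 4*((¼)*25*225) + ¼ = 4*(5625/4) + ¼ = 5625 + ¼ = 22501/4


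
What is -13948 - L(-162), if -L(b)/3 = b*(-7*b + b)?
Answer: -486340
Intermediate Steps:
L(b) = 18*b² (L(b) = -3*b*(-7*b + b) = -3*b*(-6*b) = -(-18)*b² = 18*b²)
-13948 - L(-162) = -13948 - 18*(-162)² = -13948 - 18*26244 = -13948 - 1*472392 = -13948 - 472392 = -486340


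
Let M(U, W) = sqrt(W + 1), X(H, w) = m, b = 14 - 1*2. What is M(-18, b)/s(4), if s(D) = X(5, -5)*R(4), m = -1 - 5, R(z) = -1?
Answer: sqrt(13)/6 ≈ 0.60093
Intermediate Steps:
b = 12 (b = 14 - 2 = 12)
m = -6
X(H, w) = -6
s(D) = 6 (s(D) = -6*(-1) = 6)
M(U, W) = sqrt(1 + W)
M(-18, b)/s(4) = sqrt(1 + 12)/6 = sqrt(13)*(1/6) = sqrt(13)/6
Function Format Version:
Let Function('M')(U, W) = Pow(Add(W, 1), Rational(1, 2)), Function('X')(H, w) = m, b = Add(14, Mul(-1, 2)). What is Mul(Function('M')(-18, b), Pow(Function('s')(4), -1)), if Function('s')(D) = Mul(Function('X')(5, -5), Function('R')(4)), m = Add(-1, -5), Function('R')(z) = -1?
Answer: Mul(Rational(1, 6), Pow(13, Rational(1, 2))) ≈ 0.60093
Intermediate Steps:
b = 12 (b = Add(14, -2) = 12)
m = -6
Function('X')(H, w) = -6
Function('s')(D) = 6 (Function('s')(D) = Mul(-6, -1) = 6)
Function('M')(U, W) = Pow(Add(1, W), Rational(1, 2))
Mul(Function('M')(-18, b), Pow(Function('s')(4), -1)) = Mul(Pow(Add(1, 12), Rational(1, 2)), Pow(6, -1)) = Mul(Pow(13, Rational(1, 2)), Rational(1, 6)) = Mul(Rational(1, 6), Pow(13, Rational(1, 2)))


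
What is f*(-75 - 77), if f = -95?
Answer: 14440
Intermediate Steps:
f*(-75 - 77) = -95*(-75 - 77) = -95*(-152) = 14440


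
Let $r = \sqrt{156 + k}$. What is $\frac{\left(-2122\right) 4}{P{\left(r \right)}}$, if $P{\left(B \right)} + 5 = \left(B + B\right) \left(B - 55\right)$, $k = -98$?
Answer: $\frac{942168}{689479} + \frac{933680 \sqrt{58}}{689479} \approx 11.68$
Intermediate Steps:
$r = \sqrt{58}$ ($r = \sqrt{156 - 98} = \sqrt{58} \approx 7.6158$)
$P{\left(B \right)} = -5 + 2 B \left(-55 + B\right)$ ($P{\left(B \right)} = -5 + \left(B + B\right) \left(B - 55\right) = -5 + 2 B \left(-55 + B\right)$)
$\frac{\left(-2122\right) 4}{P{\left(r \right)}} = \frac{\left(-2122\right) 4}{-5 - 110 \sqrt{58} + 2 \left(\sqrt{58}\right)^{2}} = - \frac{8488}{-5 - 110 \sqrt{58} + 2 \cdot 58} = - \frac{8488}{-5 - 110 \sqrt{58} + 116} = - \frac{8488}{111 - 110 \sqrt{58}}$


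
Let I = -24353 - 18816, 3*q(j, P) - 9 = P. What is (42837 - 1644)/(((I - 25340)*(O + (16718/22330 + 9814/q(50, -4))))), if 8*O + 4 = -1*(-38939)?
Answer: -105124536/1880529055709 ≈ -5.5902e-5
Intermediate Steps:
q(j, P) = 3 + P/3
O = 38935/8 (O = -½ + (-1*(-38939))/8 = -½ + (⅛)*38939 = -½ + 38939/8 = 38935/8 ≈ 4866.9)
I = -43169
(42837 - 1644)/(((I - 25340)*(O + (16718/22330 + 9814/q(50, -4))))) = (42837 - 1644)/(((-43169 - 25340)*(38935/8 + (16718/22330 + 9814/(3 + (⅓)*(-4)))))) = 41193/((-68509*(38935/8 + (16718*(1/22330) + 9814/(3 - 4/3))))) = 41193/((-68509*(38935/8 + (8359/11165 + 9814/(5/3))))) = 41193/((-68509*(38935/8 + (8359/11165 + 9814*(⅗))))) = 41193/((-68509*(38935/8 + (8359/11165 + 29442/5)))) = 41193/((-68509*(38935/8 + 13150469/2233))) = 41193/((-68509*192145607/17864)) = 41193/(-1880529055709/2552) = 41193*(-2552/1880529055709) = -105124536/1880529055709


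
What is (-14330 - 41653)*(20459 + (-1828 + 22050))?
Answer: -2277444423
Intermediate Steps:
(-14330 - 41653)*(20459 + (-1828 + 22050)) = -55983*(20459 + 20222) = -55983*40681 = -2277444423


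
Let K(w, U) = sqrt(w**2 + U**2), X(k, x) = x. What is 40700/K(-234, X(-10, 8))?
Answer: 4070*sqrt(13705)/2741 ≈ 173.83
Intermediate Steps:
K(w, U) = sqrt(U**2 + w**2)
40700/K(-234, X(-10, 8)) = 40700/(sqrt(8**2 + (-234)**2)) = 40700/(sqrt(64 + 54756)) = 40700/(sqrt(54820)) = 40700/((2*sqrt(13705))) = 40700*(sqrt(13705)/27410) = 4070*sqrt(13705)/2741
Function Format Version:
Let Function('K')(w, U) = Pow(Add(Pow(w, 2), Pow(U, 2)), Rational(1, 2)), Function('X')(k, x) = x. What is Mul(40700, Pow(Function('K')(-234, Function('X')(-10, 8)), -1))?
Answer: Mul(Rational(4070, 2741), Pow(13705, Rational(1, 2))) ≈ 173.83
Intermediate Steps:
Function('K')(w, U) = Pow(Add(Pow(U, 2), Pow(w, 2)), Rational(1, 2))
Mul(40700, Pow(Function('K')(-234, Function('X')(-10, 8)), -1)) = Mul(40700, Pow(Pow(Add(Pow(8, 2), Pow(-234, 2)), Rational(1, 2)), -1)) = Mul(40700, Pow(Pow(Add(64, 54756), Rational(1, 2)), -1)) = Mul(40700, Pow(Pow(54820, Rational(1, 2)), -1)) = Mul(40700, Pow(Mul(2, Pow(13705, Rational(1, 2))), -1)) = Mul(40700, Mul(Rational(1, 27410), Pow(13705, Rational(1, 2)))) = Mul(Rational(4070, 2741), Pow(13705, Rational(1, 2)))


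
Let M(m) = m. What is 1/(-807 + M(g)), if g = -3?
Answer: -1/810 ≈ -0.0012346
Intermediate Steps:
1/(-807 + M(g)) = 1/(-807 - 3) = 1/(-810) = -1/810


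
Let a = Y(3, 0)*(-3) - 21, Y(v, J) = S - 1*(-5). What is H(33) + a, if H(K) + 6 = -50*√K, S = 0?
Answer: -42 - 50*√33 ≈ -329.23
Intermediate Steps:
Y(v, J) = 5 (Y(v, J) = 0 - 1*(-5) = 0 + 5 = 5)
a = -36 (a = 5*(-3) - 21 = -15 - 21 = -36)
H(K) = -6 - 50*√K
H(33) + a = (-6 - 50*√33) - 36 = -42 - 50*√33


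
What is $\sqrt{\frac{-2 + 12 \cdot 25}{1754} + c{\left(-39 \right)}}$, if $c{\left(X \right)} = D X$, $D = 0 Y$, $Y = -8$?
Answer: $\frac{\sqrt{130673}}{877} \approx 0.41219$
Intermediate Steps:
$D = 0$ ($D = 0 \left(-8\right) = 0$)
$c{\left(X \right)} = 0$ ($c{\left(X \right)} = 0 X = 0$)
$\sqrt{\frac{-2 + 12 \cdot 25}{1754} + c{\left(-39 \right)}} = \sqrt{\frac{-2 + 12 \cdot 25}{1754} + 0} = \sqrt{\left(-2 + 300\right) \frac{1}{1754} + 0} = \sqrt{298 \cdot \frac{1}{1754} + 0} = \sqrt{\frac{149}{877} + 0} = \sqrt{\frac{149}{877}} = \frac{\sqrt{130673}}{877}$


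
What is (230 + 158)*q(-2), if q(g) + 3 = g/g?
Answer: -776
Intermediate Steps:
q(g) = -2 (q(g) = -3 + g/g = -3 + 1 = -2)
(230 + 158)*q(-2) = (230 + 158)*(-2) = 388*(-2) = -776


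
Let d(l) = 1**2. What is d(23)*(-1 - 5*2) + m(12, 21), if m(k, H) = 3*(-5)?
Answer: -26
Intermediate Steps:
d(l) = 1
m(k, H) = -15
d(23)*(-1 - 5*2) + m(12, 21) = 1*(-1 - 5*2) - 15 = 1*(-1 - 10) - 15 = 1*(-11) - 15 = -11 - 15 = -26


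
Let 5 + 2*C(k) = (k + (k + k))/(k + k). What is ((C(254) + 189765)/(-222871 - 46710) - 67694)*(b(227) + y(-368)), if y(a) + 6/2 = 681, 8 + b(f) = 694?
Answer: -24891916952969/269581 ≈ -9.2336e+7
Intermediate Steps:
C(k) = -7/4 (C(k) = -5/2 + ((k + (k + k))/(k + k))/2 = -5/2 + ((k + 2*k)/((2*k)))/2 = -5/2 + ((3*k)*(1/(2*k)))/2 = -5/2 + (1/2)*(3/2) = -5/2 + 3/4 = -7/4)
b(f) = 686 (b(f) = -8 + 694 = 686)
y(a) = 678 (y(a) = -3 + 681 = 678)
((C(254) + 189765)/(-222871 - 46710) - 67694)*(b(227) + y(-368)) = ((-7/4 + 189765)/(-222871 - 46710) - 67694)*(686 + 678) = ((759053/4)/(-269581) - 67694)*1364 = ((759053/4)*(-1/269581) - 67694)*1364 = (-759053/1078324 - 67694)*1364 = -72996823909/1078324*1364 = -24891916952969/269581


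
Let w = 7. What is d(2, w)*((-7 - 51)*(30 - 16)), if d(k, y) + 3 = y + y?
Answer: -8932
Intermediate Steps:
d(k, y) = -3 + 2*y (d(k, y) = -3 + (y + y) = -3 + 2*y)
d(2, w)*((-7 - 51)*(30 - 16)) = (-3 + 2*7)*((-7 - 51)*(30 - 16)) = (-3 + 14)*(-58*14) = 11*(-812) = -8932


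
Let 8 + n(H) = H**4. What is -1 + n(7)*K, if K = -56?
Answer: -134009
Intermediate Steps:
n(H) = -8 + H**4
-1 + n(7)*K = -1 + (-8 + 7**4)*(-56) = -1 + (-8 + 2401)*(-56) = -1 + 2393*(-56) = -1 - 134008 = -134009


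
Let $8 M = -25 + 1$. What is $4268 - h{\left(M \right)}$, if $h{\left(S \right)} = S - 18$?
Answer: $4289$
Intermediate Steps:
$M = -3$ ($M = \frac{-25 + 1}{8} = \frac{1}{8} \left(-24\right) = -3$)
$h{\left(S \right)} = -18 + S$ ($h{\left(S \right)} = S - 18 = -18 + S$)
$4268 - h{\left(M \right)} = 4268 - \left(-18 - 3\right) = 4268 - -21 = 4268 + 21 = 4289$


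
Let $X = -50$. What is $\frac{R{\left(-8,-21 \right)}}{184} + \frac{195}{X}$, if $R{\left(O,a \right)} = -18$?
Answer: $- \frac{1839}{460} \approx -3.9978$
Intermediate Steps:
$\frac{R{\left(-8,-21 \right)}}{184} + \frac{195}{X} = - \frac{18}{184} + \frac{195}{-50} = \left(-18\right) \frac{1}{184} + 195 \left(- \frac{1}{50}\right) = - \frac{9}{92} - \frac{39}{10} = - \frac{1839}{460}$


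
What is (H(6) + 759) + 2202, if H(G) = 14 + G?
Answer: 2981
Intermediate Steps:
(H(6) + 759) + 2202 = ((14 + 6) + 759) + 2202 = (20 + 759) + 2202 = 779 + 2202 = 2981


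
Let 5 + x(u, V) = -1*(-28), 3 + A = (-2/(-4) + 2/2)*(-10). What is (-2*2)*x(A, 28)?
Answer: -92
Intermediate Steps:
A = -18 (A = -3 + (-2/(-4) + 2/2)*(-10) = -3 + (-2*(-1/4) + 2*(1/2))*(-10) = -3 + (1/2 + 1)*(-10) = -3 + (3/2)*(-10) = -3 - 15 = -18)
x(u, V) = 23 (x(u, V) = -5 - 1*(-28) = -5 + 28 = 23)
(-2*2)*x(A, 28) = -2*2*23 = -4*23 = -92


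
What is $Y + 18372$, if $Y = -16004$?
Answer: $2368$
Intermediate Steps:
$Y + 18372 = -16004 + 18372 = 2368$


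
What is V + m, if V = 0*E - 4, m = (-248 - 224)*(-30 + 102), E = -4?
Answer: -33988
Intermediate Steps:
m = -33984 (m = -472*72 = -33984)
V = -4 (V = 0*(-4) - 4 = 0 - 4 = -4)
V + m = -4 - 33984 = -33988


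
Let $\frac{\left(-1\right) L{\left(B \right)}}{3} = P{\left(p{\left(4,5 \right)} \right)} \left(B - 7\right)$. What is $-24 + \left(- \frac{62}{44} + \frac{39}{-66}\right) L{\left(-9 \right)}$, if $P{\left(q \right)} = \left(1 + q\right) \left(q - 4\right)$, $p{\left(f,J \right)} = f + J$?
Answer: $-4824$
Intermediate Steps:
$p{\left(f,J \right)} = J + f$
$P{\left(q \right)} = \left(1 + q\right) \left(-4 + q\right)$
$L{\left(B \right)} = 1050 - 150 B$ ($L{\left(B \right)} = - 3 \left(-4 + \left(5 + 4\right)^{2} - 3 \left(5 + 4\right)\right) \left(B - 7\right) = - 3 \left(-4 + 9^{2} - 27\right) \left(-7 + B\right) = - 3 \left(-4 + 81 - 27\right) \left(-7 + B\right) = - 3 \cdot 50 \left(-7 + B\right) = - 3 \left(-350 + 50 B\right) = 1050 - 150 B$)
$-24 + \left(- \frac{62}{44} + \frac{39}{-66}\right) L{\left(-9 \right)} = -24 + \left(- \frac{62}{44} + \frac{39}{-66}\right) \left(1050 - -1350\right) = -24 + \left(\left(-62\right) \frac{1}{44} + 39 \left(- \frac{1}{66}\right)\right) \left(1050 + 1350\right) = -24 + \left(- \frac{31}{22} - \frac{13}{22}\right) 2400 = -24 - 4800 = -4824$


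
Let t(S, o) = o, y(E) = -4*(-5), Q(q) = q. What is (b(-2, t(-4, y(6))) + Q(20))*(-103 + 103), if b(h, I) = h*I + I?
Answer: 0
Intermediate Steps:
y(E) = 20
b(h, I) = I + I*h (b(h, I) = I*h + I = I + I*h)
(b(-2, t(-4, y(6))) + Q(20))*(-103 + 103) = (20*(1 - 2) + 20)*(-103 + 103) = (20*(-1) + 20)*0 = (-20 + 20)*0 = 0*0 = 0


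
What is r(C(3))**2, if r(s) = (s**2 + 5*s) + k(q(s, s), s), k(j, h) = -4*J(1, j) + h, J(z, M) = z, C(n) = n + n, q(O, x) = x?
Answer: 4624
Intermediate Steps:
C(n) = 2*n
k(j, h) = -4 + h (k(j, h) = -4*1 + h = -4 + h)
r(s) = -4 + s**2 + 6*s (r(s) = (s**2 + 5*s) + (-4 + s) = -4 + s**2 + 6*s)
r(C(3))**2 = (-4 + (2*3)**2 + 6*(2*3))**2 = (-4 + 6**2 + 6*6)**2 = (-4 + 36 + 36)**2 = 68**2 = 4624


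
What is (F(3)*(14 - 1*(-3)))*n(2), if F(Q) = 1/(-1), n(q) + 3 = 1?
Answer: 34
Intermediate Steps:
n(q) = -2 (n(q) = -3 + 1 = -2)
F(Q) = -1
(F(3)*(14 - 1*(-3)))*n(2) = -(14 - 1*(-3))*(-2) = -(14 + 3)*(-2) = -1*17*(-2) = -17*(-2) = 34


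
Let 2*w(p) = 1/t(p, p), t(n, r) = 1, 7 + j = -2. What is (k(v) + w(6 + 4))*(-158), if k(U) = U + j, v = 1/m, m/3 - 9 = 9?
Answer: 36182/27 ≈ 1340.1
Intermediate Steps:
j = -9 (j = -7 - 2 = -9)
m = 54 (m = 27 + 3*9 = 27 + 27 = 54)
v = 1/54 ≈ 0.018519
k(U) = -9 + U (k(U) = U - 9 = -9 + U)
w(p) = 1/2 (w(p) = (1/2)/1 = (1/2)*1 = 1/2)
(k(v) + w(6 + 4))*(-158) = ((-9 + 1/54) + 1/2)*(-158) = (-485/54 + 1/2)*(-158) = -229/27*(-158) = 36182/27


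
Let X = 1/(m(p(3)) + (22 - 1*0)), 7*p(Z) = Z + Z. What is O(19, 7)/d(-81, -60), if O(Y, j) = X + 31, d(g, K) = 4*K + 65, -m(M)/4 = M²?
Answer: -29003/163450 ≈ -0.17744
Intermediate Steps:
p(Z) = 2*Z/7 (p(Z) = (Z + Z)/7 = (2*Z)/7 = 2*Z/7)
m(M) = -4*M²
X = 49/934 (X = 1/(-4*((2/7)*3)² + (22 - 1*0)) = 1/(-4*(6/7)² + (22 + 0)) = 1/(-4*36/49 + 22) = 1/(-144/49 + 22) = 1/(934/49) = 49/934 ≈ 0.052463)
d(g, K) = 65 + 4*K
O(Y, j) = 29003/934 (O(Y, j) = 49/934 + 31 = 29003/934)
O(19, 7)/d(-81, -60) = 29003/(934*(65 + 4*(-60))) = 29003/(934*(65 - 240)) = (29003/934)/(-175) = (29003/934)*(-1/175) = -29003/163450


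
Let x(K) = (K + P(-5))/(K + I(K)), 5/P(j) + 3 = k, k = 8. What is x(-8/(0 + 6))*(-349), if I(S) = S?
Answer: -349/8 ≈ -43.625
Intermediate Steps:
P(j) = 1 (P(j) = 5/(-3 + 8) = 5/5 = 5*(⅕) = 1)
x(K) = (1 + K)/(2*K) (x(K) = (K + 1)/(K + K) = (1 + K)/((2*K)) = (1 + K)*(1/(2*K)) = (1 + K)/(2*K))
x(-8/(0 + 6))*(-349) = ((1 - 8/(0 + 6))/(2*((-8/(0 + 6)))))*(-349) = ((1 - 8/6)/(2*((-8/6))))*(-349) = ((1 + (⅙)*(-8))/(2*(((⅙)*(-8)))))*(-349) = ((1 - 4/3)/(2*(-4/3)))*(-349) = ((½)*(-¾)*(-⅓))*(-349) = (⅛)*(-349) = -349/8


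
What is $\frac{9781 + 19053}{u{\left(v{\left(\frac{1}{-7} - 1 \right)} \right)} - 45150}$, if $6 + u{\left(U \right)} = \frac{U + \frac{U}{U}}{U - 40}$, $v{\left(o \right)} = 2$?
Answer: $- \frac{1095692}{1715931} \approx -0.63854$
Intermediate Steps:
$u{\left(U \right)} = -6 + \frac{1 + U}{-40 + U}$ ($u{\left(U \right)} = -6 + \frac{U + \frac{U}{U}}{U - 40} = -6 + \frac{U + 1}{-40 + U} = -6 + \frac{1 + U}{-40 + U}$)
$\frac{9781 + 19053}{u{\left(v{\left(\frac{1}{-7} - 1 \right)} \right)} - 45150} = \frac{9781 + 19053}{\frac{241 - 10}{-40 + 2} - 45150} = \frac{28834}{\frac{241 - 10}{-38} - 45150} = \frac{28834}{\left(- \frac{1}{38}\right) 231 - 45150} = \frac{28834}{- \frac{231}{38} - 45150} = \frac{28834}{- \frac{1715931}{38}} = 28834 \left(- \frac{38}{1715931}\right) = - \frac{1095692}{1715931}$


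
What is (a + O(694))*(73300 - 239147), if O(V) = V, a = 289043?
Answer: -48052012239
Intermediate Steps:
(a + O(694))*(73300 - 239147) = (289043 + 694)*(73300 - 239147) = 289737*(-165847) = -48052012239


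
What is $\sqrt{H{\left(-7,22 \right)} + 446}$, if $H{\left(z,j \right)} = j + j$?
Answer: $7 \sqrt{10} \approx 22.136$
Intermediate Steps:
$H{\left(z,j \right)} = 2 j$
$\sqrt{H{\left(-7,22 \right)} + 446} = \sqrt{2 \cdot 22 + 446} = \sqrt{44 + 446} = \sqrt{490} = 7 \sqrt{10}$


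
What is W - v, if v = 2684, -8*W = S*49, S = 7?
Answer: -21815/8 ≈ -2726.9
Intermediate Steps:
W = -343/8 (W = -7*49/8 = -1/8*343 = -343/8 ≈ -42.875)
W - v = -343/8 - 1*2684 = -343/8 - 2684 = -21815/8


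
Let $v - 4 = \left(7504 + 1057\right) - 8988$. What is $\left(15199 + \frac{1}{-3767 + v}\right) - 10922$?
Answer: $\frac{17920629}{4190} \approx 4277.0$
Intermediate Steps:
$v = -423$ ($v = 4 + \left(\left(7504 + 1057\right) - 8988\right) = 4 + \left(8561 - 8988\right) = 4 - 427 = -423$)
$\left(15199 + \frac{1}{-3767 + v}\right) - 10922 = \left(15199 + \frac{1}{-3767 - 423}\right) - 10922 = \left(15199 + \frac{1}{-4190}\right) - 10922 = \left(15199 - \frac{1}{4190}\right) - 10922 = \frac{63683809}{4190} - 10922 = \frac{17920629}{4190}$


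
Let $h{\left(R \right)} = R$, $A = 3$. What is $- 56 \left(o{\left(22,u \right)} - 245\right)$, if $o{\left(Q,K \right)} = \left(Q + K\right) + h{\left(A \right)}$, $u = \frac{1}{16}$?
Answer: $\frac{24633}{2} \approx 12317.0$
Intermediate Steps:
$u = \frac{1}{16} \approx 0.0625$
$o{\left(Q,K \right)} = 3 + K + Q$ ($o{\left(Q,K \right)} = \left(Q + K\right) + 3 = \left(K + Q\right) + 3 = 3 + K + Q$)
$- 56 \left(o{\left(22,u \right)} - 245\right) = - 56 \left(\left(3 + \frac{1}{16} + 22\right) - 245\right) = - 56 \left(\frac{401}{16} - 245\right) = \left(-56\right) \left(- \frac{3519}{16}\right) = \frac{24633}{2}$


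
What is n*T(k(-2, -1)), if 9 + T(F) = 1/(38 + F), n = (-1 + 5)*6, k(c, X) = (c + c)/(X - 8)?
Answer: -37260/173 ≈ -215.38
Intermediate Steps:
k(c, X) = 2*c/(-8 + X) (k(c, X) = (2*c)/(-8 + X) = 2*c/(-8 + X))
n = 24 (n = 4*6 = 24)
T(F) = -9 + 1/(38 + F)
n*T(k(-2, -1)) = 24*((-341 - 18*(-2)/(-8 - 1))/(38 + 2*(-2)/(-8 - 1))) = 24*((-341 - 18*(-2)/(-9))/(38 + 2*(-2)/(-9))) = 24*((-341 - 18*(-2)*(-1)/9)/(38 + 2*(-2)*(-⅑))) = 24*((-341 - 9*4/9)/(38 + 4/9)) = 24*((-341 - 4)/(346/9)) = 24*((9/346)*(-345)) = 24*(-3105/346) = -37260/173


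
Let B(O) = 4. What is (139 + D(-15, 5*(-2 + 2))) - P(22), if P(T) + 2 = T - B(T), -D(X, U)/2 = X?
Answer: 153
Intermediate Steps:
D(X, U) = -2*X
P(T) = -6 + T (P(T) = -2 + (T - 1*4) = -2 + (T - 4) = -2 + (-4 + T) = -6 + T)
(139 + D(-15, 5*(-2 + 2))) - P(22) = (139 - 2*(-15)) - (-6 + 22) = (139 + 30) - 1*16 = 169 - 16 = 153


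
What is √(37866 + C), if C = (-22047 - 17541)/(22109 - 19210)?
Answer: √318118709454/2899 ≈ 194.56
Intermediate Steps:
C = -39588/2899 ≈ -13.656
√(37866 + C) = √(37866 - 39588/2899) = √(109733946/2899) = √318118709454/2899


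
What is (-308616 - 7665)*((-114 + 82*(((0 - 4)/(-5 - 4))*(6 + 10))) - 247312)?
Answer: 234215147222/3 ≈ 7.8072e+10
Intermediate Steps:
(-308616 - 7665)*((-114 + 82*(((0 - 4)/(-5 - 4))*(6 + 10))) - 247312) = -316281*((-114 + 82*(-4/(-9)*16)) - 247312) = -316281*((-114 + 82*(-4*(-⅑)*16)) - 247312) = -316281*((-114 + 82*((4/9)*16)) - 247312) = -316281*((-114 + 82*(64/9)) - 247312) = -316281*((-114 + 5248/9) - 247312) = -316281*(4222/9 - 247312) = -316281*(-2221586/9) = 234215147222/3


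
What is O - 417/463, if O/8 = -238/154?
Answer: -67555/5093 ≈ -13.264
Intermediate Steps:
O = -136/11 (O = 8*(-238/154) = 8*(-238*1/154) = 8*(-17/11) = -136/11 ≈ -12.364)
O - 417/463 = -136/11 - 417/463 = -67555/5093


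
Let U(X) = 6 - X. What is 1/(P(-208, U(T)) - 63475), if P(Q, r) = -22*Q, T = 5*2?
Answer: -1/58899 ≈ -1.6978e-5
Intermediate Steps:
T = 10
1/(P(-208, U(T)) - 63475) = 1/(-22*(-208) - 63475) = 1/(4576 - 63475) = 1/(-58899) = -1/58899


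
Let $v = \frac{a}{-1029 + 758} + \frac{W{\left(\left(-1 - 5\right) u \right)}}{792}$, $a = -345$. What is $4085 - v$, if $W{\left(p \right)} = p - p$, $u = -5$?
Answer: $\frac{1106690}{271} \approx 4083.7$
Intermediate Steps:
$W{\left(p \right)} = 0$
$v = \frac{345}{271}$ ($v = - \frac{345}{-1029 + 758} + \frac{0}{792} = - \frac{345}{-271} + 0 \cdot \frac{1}{792} = \left(-345\right) \left(- \frac{1}{271}\right) + 0 = \frac{345}{271} + 0 = \frac{345}{271} \approx 1.2731$)
$4085 - v = 4085 - \frac{345}{271} = \frac{1106690}{271}$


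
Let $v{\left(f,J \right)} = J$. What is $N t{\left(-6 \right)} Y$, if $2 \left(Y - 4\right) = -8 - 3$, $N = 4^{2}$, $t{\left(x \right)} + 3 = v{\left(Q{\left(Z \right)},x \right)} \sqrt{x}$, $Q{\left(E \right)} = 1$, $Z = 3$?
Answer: $72 + 144 i \sqrt{6} \approx 72.0 + 352.73 i$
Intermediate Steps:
$t{\left(x \right)} = -3 + x^{\frac{3}{2}}$ ($t{\left(x \right)} = -3 + x \sqrt{x} = -3 + x^{\frac{3}{2}}$)
$N = 16$
$Y = - \frac{3}{2}$ ($Y = 4 + \frac{-8 - 3}{2} = 4 + \frac{1}{2} \left(-11\right) = 4 - \frac{11}{2} = - \frac{3}{2} \approx -1.5$)
$N t{\left(-6 \right)} Y = 16 \left(-3 + \left(-6\right)^{\frac{3}{2}}\right) \left(- \frac{3}{2}\right) = 16 \left(-3 - 6 i \sqrt{6}\right) \left(- \frac{3}{2}\right) = \left(-48 - 96 i \sqrt{6}\right) \left(- \frac{3}{2}\right) = 72 + 144 i \sqrt{6}$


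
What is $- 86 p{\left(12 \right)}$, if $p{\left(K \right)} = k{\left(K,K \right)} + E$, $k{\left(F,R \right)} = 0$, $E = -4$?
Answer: $344$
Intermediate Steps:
$p{\left(K \right)} = -4$ ($p{\left(K \right)} = 0 - 4 = -4$)
$- 86 p{\left(12 \right)} = \left(-86\right) \left(-4\right) = 344$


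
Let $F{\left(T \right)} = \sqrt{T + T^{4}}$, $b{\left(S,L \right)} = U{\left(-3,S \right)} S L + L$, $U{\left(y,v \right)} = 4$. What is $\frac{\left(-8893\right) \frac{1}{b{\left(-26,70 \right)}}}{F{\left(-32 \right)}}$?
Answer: $\frac{8893 \sqrt{65534}}{1890000560} \approx 0.0012045$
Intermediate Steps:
$b{\left(S,L \right)} = L + 4 L S$ ($b{\left(S,L \right)} = 4 S L + L = 4 L S + L = L + 4 L S$)
$\frac{\left(-8893\right) \frac{1}{b{\left(-26,70 \right)}}}{F{\left(-32 \right)}} = \frac{\left(-8893\right) \frac{1}{70 \left(1 + 4 \left(-26\right)\right)}}{\sqrt{-32 + \left(-32\right)^{4}}} = \frac{\left(-8893\right) \frac{1}{70 \left(1 - 104\right)}}{\sqrt{-32 + 1048576}} = \frac{\left(-8893\right) \frac{1}{70 \left(-103\right)}}{\sqrt{1048544}} = \frac{\left(-8893\right) \frac{1}{-7210}}{4 \sqrt{65534}} = \left(-8893\right) \left(- \frac{1}{7210}\right) \frac{\sqrt{65534}}{262136} = \frac{8893 \frac{\sqrt{65534}}{262136}}{7210} = \frac{8893 \sqrt{65534}}{1890000560}$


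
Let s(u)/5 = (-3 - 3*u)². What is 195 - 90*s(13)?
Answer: -793605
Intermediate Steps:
s(u) = 5*(-3 - 3*u)²
195 - 90*s(13) = 195 - 4050*(1 + 13)² = 195 - 4050*14² = 195 - 4050*196 = 195 - 90*8820 = 195 - 793800 = -793605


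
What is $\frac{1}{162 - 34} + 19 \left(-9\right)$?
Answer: $- \frac{21887}{128} \approx -170.99$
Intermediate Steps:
$\frac{1}{162 - 34} + 19 \left(-9\right) = \frac{1}{128} - 171 = - \frac{21887}{128}$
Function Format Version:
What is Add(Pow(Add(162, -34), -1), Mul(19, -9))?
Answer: Rational(-21887, 128) ≈ -170.99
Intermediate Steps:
Add(Pow(Add(162, -34), -1), Mul(19, -9)) = Add(Pow(128, -1), -171) = Add(Rational(1, 128), -171) = Rational(-21887, 128)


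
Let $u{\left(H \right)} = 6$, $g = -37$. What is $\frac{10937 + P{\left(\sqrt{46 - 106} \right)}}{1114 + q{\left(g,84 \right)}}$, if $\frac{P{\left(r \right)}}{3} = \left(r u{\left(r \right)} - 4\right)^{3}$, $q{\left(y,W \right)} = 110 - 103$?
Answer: $\frac{88505}{1121} - \frac{76032 i \sqrt{15}}{1121} \approx 78.952 - 262.69 i$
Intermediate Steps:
$q{\left(y,W \right)} = 7$
$P{\left(r \right)} = 3 \left(-4 + 6 r\right)^{3}$ ($P{\left(r \right)} = 3 \left(r 6 - 4\right)^{3} = 3 \left(6 r - 4\right)^{3} = 3 \left(-4 + 6 r\right)^{3}$)
$\frac{10937 + P{\left(\sqrt{46 - 106} \right)}}{1114 + q{\left(g,84 \right)}} = \frac{10937 + 24 \left(-2 + 3 \sqrt{46 - 106}\right)^{3}}{1114 + 7} = \frac{10937 + 24 \left(-2 + 3 \sqrt{-60}\right)^{3}}{1121} = \left(10937 + 24 \left(-2 + 3 \cdot 2 i \sqrt{15}\right)^{3}\right) \frac{1}{1121} = \left(10937 + 24 \left(-2 + 6 i \sqrt{15}\right)^{3}\right) \frac{1}{1121} = \frac{10937}{1121} + \frac{24 \left(-2 + 6 i \sqrt{15}\right)^{3}}{1121}$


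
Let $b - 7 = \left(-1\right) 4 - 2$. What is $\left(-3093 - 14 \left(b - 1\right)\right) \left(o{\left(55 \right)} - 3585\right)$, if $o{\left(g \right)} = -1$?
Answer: $11091498$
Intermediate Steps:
$b = 1$ ($b = 7 - 6 = 1$)
$\left(-3093 - 14 \left(b - 1\right)\right) \left(o{\left(55 \right)} - 3585\right) = \left(-3093 - 14 \left(1 - 1\right)\right) \left(-1 - 3585\right) = \left(-3093 - 0\right) \left(-3586\right) = \left(-3093 + 0\right) \left(-3586\right) = \left(-3093\right) \left(-3586\right) = 11091498$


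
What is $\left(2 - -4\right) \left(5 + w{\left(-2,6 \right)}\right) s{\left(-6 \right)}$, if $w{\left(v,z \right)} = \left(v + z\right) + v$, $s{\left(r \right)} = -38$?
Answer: $-1596$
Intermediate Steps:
$w{\left(v,z \right)} = z + 2 v$
$\left(2 - -4\right) \left(5 + w{\left(-2,6 \right)}\right) s{\left(-6 \right)} = \left(2 - -4\right) \left(5 + \left(6 + 2 \left(-2\right)\right)\right) \left(-38\right) = \left(2 + 4\right) \left(5 + \left(6 - 4\right)\right) \left(-38\right) = 6 \left(5 + 2\right) \left(-38\right) = 6 \cdot 7 \left(-38\right) = 42 \left(-38\right) = -1596$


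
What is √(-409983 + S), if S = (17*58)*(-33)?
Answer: 3*I*√49169 ≈ 665.22*I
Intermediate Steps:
S = -32538 (S = 986*(-33) = -32538)
√(-409983 + S) = √(-409983 - 32538) = √(-442521) = 3*I*√49169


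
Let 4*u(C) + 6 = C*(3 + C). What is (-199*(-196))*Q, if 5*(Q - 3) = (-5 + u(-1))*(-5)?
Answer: 390040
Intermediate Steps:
u(C) = -3/2 + C*(3 + C)/4 (u(C) = -3/2 + (C*(3 + C))/4 = -3/2 + C*(3 + C)/4)
Q = 10 (Q = 3 + ((-5 + (-3/2 + (¼)*(-1)² + (¾)*(-1)))*(-5))/5 = 3 + ((-5 + (-3/2 + (¼)*1 - ¾))*(-5))/5 = 3 + ((-5 + (-3/2 + ¼ - ¾))*(-5))/5 = 3 + ((-5 - 2)*(-5))/5 = 3 + (-7*(-5))/5 = 3 + (⅕)*35 = 3 + 7 = 10)
(-199*(-196))*Q = -199*(-196)*10 = 39004*10 = 390040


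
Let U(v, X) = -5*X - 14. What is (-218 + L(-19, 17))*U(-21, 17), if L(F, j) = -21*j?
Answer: 56925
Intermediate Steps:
U(v, X) = -14 - 5*X
(-218 + L(-19, 17))*U(-21, 17) = (-218 - 21*17)*(-14 - 5*17) = (-218 - 357)*(-14 - 85) = -575*(-99) = 56925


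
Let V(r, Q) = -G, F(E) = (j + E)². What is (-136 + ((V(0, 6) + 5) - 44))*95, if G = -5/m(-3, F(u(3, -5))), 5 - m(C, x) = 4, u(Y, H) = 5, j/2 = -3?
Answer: -16150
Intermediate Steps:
j = -6 (j = 2*(-3) = -6)
F(E) = (-6 + E)²
m(C, x) = 1 (m(C, x) = 5 - 1*4 = 5 - 4 = 1)
G = -5 (G = -5/1 = -5*1 = -5)
V(r, Q) = 5 (V(r, Q) = -1*(-5) = 5)
(-136 + ((V(0, 6) + 5) - 44))*95 = (-136 + ((5 + 5) - 44))*95 = (-136 + (10 - 44))*95 = (-136 - 34)*95 = -170*95 = -16150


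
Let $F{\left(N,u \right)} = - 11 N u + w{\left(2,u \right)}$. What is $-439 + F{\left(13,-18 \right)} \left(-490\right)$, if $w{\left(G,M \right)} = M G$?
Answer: $-1244059$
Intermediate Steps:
$w{\left(G,M \right)} = G M$
$F{\left(N,u \right)} = 2 u - 11 N u$ ($F{\left(N,u \right)} = - 11 N u + 2 u = 2 u - 11 N u$)
$-439 + F{\left(13,-18 \right)} \left(-490\right) = -439 + - 18 \left(2 - 143\right) \left(-490\right) = -439 + \left(-18\right) \left(-141\right) \left(-490\right) = -439 + 2538 \left(-490\right) = -439 - 1243620 = -1244059$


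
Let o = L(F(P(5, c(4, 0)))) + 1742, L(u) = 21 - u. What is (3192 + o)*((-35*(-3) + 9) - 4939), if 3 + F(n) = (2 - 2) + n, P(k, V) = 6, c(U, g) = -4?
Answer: -23893400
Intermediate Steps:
F(n) = -3 + n (F(n) = -3 + ((2 - 2) + n) = -3 + (0 + n) = -3 + n)
o = 1760 (o = (21 - (-3 + 6)) + 1742 = (21 - 1*3) + 1742 = (21 - 3) + 1742 = 18 + 1742 = 1760)
(3192 + o)*((-35*(-3) + 9) - 4939) = (3192 + 1760)*((-35*(-3) + 9) - 4939) = 4952*((105 + 9) - 4939) = 4952*(114 - 4939) = 4952*(-4825) = -23893400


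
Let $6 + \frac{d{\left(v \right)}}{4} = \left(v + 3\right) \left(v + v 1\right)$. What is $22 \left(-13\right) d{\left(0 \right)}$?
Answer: $6864$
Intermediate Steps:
$d{\left(v \right)} = -24 + 8 v \left(3 + v\right)$ ($d{\left(v \right)} = -24 + 4 \left(v + 3\right) \left(v + v 1\right) = -24 + 4 \left(3 + v\right) \left(v + v\right) = -24 + 4 \left(3 + v\right) 2 v = -24 + 4 \cdot 2 v \left(3 + v\right) = -24 + 8 v \left(3 + v\right)$)
$22 \left(-13\right) d{\left(0 \right)} = 22 \left(-13\right) \left(-24 + 8 \cdot 0^{2} + 24 \cdot 0\right) = - 286 \left(-24 + 8 \cdot 0 + 0\right) = - 286 \left(-24 + 0 + 0\right) = \left(-286\right) \left(-24\right) = 6864$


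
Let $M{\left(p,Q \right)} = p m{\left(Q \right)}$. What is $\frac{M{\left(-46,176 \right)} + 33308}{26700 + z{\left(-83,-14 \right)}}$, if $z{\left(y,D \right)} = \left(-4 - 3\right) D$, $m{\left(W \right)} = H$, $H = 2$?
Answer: $\frac{16608}{13399} \approx 1.2395$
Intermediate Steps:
$m{\left(W \right)} = 2$
$z{\left(y,D \right)} = - 7 D$
$M{\left(p,Q \right)} = 2 p$ ($M{\left(p,Q \right)} = p 2 = 2 p$)
$\frac{M{\left(-46,176 \right)} + 33308}{26700 + z{\left(-83,-14 \right)}} = \frac{2 \left(-46\right) + 33308}{26700 - -98} = \frac{-92 + 33308}{26700 + 98} = \frac{33216}{26798} = 33216 \cdot \frac{1}{26798} = \frac{16608}{13399}$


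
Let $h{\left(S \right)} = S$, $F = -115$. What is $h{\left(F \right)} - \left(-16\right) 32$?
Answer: $397$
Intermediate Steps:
$h{\left(F \right)} - \left(-16\right) 32 = -115 - \left(-16\right) 32 = -115 - -512 = -115 + 512 = 397$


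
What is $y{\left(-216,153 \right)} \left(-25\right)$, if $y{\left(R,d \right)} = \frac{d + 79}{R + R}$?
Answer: $\frac{725}{54} \approx 13.426$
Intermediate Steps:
$y{\left(R,d \right)} = \frac{79 + d}{2 R}$
$y{\left(-216,153 \right)} \left(-25\right) = \frac{79 + 153}{2 \left(-216\right)} \left(-25\right) = \frac{1}{2} \left(- \frac{1}{216}\right) 232 \left(-25\right) = \left(- \frac{29}{54}\right) \left(-25\right) = \frac{725}{54}$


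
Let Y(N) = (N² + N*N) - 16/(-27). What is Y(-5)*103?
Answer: 140698/27 ≈ 5211.0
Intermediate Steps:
Y(N) = 16/27 + 2*N² (Y(N) = (N² + N²) - 16*(-1/27) = 2*N² + 16/27 = 16/27 + 2*N²)
Y(-5)*103 = (16/27 + 2*(-5)²)*103 = (16/27 + 2*25)*103 = (16/27 + 50)*103 = (1366/27)*103 = 140698/27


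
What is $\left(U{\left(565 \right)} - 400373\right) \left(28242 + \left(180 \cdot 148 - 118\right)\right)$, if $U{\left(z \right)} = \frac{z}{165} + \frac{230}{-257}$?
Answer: $- \frac{185953460006968}{8481} \approx -2.1926 \cdot 10^{10}$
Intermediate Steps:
$U{\left(z \right)} = - \frac{230}{257} + \frac{z}{165}$ ($U{\left(z \right)} = z \frac{1}{165} + 230 \left(- \frac{1}{257}\right) = \frac{z}{165} - \frac{230}{257} = - \frac{230}{257} + \frac{z}{165}$)
$\left(U{\left(565 \right)} - 400373\right) \left(28242 + \left(180 \cdot 148 - 118\right)\right) = \left(\left(- \frac{230}{257} + \frac{1}{165} \cdot 565\right) - 400373\right) \left(28242 + \left(180 \cdot 148 - 118\right)\right) = \left(\left(- \frac{230}{257} + \frac{113}{33}\right) - 400373\right) \left(28242 + \left(26640 - 118\right)\right) = \left(\frac{21451}{8481} - 400373\right) \left(28242 + 26522\right) = \left(- \frac{3395541962}{8481}\right) 54764 = - \frac{185953460006968}{8481}$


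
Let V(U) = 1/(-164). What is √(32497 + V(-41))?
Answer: √218509787/82 ≈ 180.27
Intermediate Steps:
V(U) = -1/164
√(32497 + V(-41)) = √(32497 - 1/164) = √(5329507/164) = √218509787/82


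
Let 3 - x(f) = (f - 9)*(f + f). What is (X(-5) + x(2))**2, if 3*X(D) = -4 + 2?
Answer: 8281/9 ≈ 920.11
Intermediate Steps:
x(f) = 3 - 2*f*(-9 + f) (x(f) = 3 - (f - 9)*(f + f) = 3 - (-9 + f)*2*f = 3 - 2*f*(-9 + f))
X(D) = -2/3 (X(D) = (-4 + 2)/3 = (1/3)*(-2) = -2/3)
(X(-5) + x(2))**2 = (-2/3 + (3 - 2*2**2 + 18*2))**2 = (-2/3 + (3 - 2*4 + 36))**2 = (-2/3 + (3 - 8 + 36))**2 = (-2/3 + 31)**2 = (91/3)**2 = 8281/9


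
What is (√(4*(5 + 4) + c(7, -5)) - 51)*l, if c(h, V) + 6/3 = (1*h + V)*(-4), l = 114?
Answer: -5814 + 114*√26 ≈ -5232.7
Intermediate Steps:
c(h, V) = -2 - 4*V - 4*h (c(h, V) = -2 + (1*h + V)*(-4) = -2 + (h + V)*(-4) = -2 + (V + h)*(-4) = -2 + (-4*V - 4*h) = -2 - 4*V - 4*h)
(√(4*(5 + 4) + c(7, -5)) - 51)*l = (√(4*(5 + 4) + (-2 - 4*(-5) - 4*7)) - 51)*114 = (√(4*9 + (-2 + 20 - 28)) - 51)*114 = (√(36 - 10) - 51)*114 = (√26 - 51)*114 = (-51 + √26)*114 = -5814 + 114*√26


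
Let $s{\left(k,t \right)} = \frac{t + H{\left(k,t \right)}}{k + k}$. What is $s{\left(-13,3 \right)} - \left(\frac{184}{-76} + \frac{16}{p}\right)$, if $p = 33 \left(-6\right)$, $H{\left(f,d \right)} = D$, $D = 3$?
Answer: $\frac{55535}{24453} \approx 2.2711$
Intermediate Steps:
$H{\left(f,d \right)} = 3$
$p = -198$
$s{\left(k,t \right)} = \frac{3 + t}{2 k}$ ($s{\left(k,t \right)} = \frac{t + 3}{k + k} = \frac{3 + t}{2 k}$)
$s{\left(-13,3 \right)} - \left(\frac{184}{-76} + \frac{16}{p}\right) = \frac{3 + 3}{2 \left(-13\right)} - \left(\frac{184}{-76} + \frac{16}{-198}\right) = \frac{1}{2} \left(- \frac{1}{13}\right) 6 - \left(184 \left(- \frac{1}{76}\right) + 16 \left(- \frac{1}{198}\right)\right) = - \frac{3}{13} - \left(- \frac{46}{19} - \frac{8}{99}\right) = - \frac{3}{13} - - \frac{4706}{1881} = - \frac{3}{13} + \frac{4706}{1881} = \frac{55535}{24453}$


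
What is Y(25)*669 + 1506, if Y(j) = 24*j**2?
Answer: 10036506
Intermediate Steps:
Y(25)*669 + 1506 = (24*25**2)*669 + 1506 = (24*625)*669 + 1506 = 15000*669 + 1506 = 10035000 + 1506 = 10036506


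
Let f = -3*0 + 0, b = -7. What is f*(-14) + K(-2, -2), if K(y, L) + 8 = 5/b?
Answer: -61/7 ≈ -8.7143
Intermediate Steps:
f = 0 (f = 0 + 0 = 0)
K(y, L) = -61/7 (K(y, L) = -8 + 5/(-7) = -8 + 5*(-1/7) = -8 - 5/7 = -61/7)
f*(-14) + K(-2, -2) = 0*(-14) - 61/7 = 0 - 61/7 = -61/7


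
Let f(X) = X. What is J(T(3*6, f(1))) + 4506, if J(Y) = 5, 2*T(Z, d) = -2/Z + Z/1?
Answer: 4511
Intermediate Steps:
T(Z, d) = Z/2 - 1/Z (T(Z, d) = (-2/Z + Z/1)/2 = (-2/Z + Z*1)/2 = (-2/Z + Z)/2 = (Z - 2/Z)/2 = Z/2 - 1/Z)
J(T(3*6, f(1))) + 4506 = 5 + 4506 = 4511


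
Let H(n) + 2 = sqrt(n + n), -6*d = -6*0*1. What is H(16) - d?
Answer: -2 + 4*sqrt(2) ≈ 3.6569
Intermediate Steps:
d = 0 (d = -(-6*0)/6 = -0 = -1/6*0 = 0)
H(n) = -2 + sqrt(2)*sqrt(n) (H(n) = -2 + sqrt(n + n) = -2 + sqrt(2*n) = -2 + sqrt(2)*sqrt(n))
H(16) - d = (-2 + sqrt(2)*sqrt(16)) - 1*0 = (-2 + sqrt(2)*4) + 0 = (-2 + 4*sqrt(2)) + 0 = -2 + 4*sqrt(2)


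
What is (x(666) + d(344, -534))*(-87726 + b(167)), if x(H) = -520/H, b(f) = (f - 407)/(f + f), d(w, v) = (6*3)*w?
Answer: -3356033302968/6179 ≈ -5.4314e+8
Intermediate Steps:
d(w, v) = 18*w
b(f) = (-407 + f)/(2*f) (b(f) = (-407 + f)/((2*f)) = (-407 + f)*(1/(2*f)) = (-407 + f)/(2*f))
(x(666) + d(344, -534))*(-87726 + b(167)) = (-520/666 + 18*344)*(-87726 + (½)*(-407 + 167)/167) = (-520*1/666 + 6192)*(-87726 + (½)*(1/167)*(-240)) = (-260/333 + 6192)*(-87726 - 120/167) = (2061676/333)*(-14650362/167) = -3356033302968/6179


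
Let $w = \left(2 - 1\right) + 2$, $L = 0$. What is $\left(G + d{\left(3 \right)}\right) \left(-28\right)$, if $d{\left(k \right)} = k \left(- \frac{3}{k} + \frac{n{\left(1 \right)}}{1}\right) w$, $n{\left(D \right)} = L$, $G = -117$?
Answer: $3528$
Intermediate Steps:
$n{\left(D \right)} = 0$
$w = 3$ ($w = 1 + 2 = 3$)
$d{\left(k \right)} = -9$ ($d{\left(k \right)} = k \left(- \frac{3}{k} + \frac{0}{1}\right) 3 = k \left(- \frac{3}{k} + 0 \cdot 1\right) 3 = k \left(- \frac{3}{k} + 0\right) 3 = k \left(- \frac{3}{k}\right) 3 = \left(-3\right) 3 = -9$)
$\left(G + d{\left(3 \right)}\right) \left(-28\right) = \left(-117 - 9\right) \left(-28\right) = \left(-126\right) \left(-28\right) = 3528$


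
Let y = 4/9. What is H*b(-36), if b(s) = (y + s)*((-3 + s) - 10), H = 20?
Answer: 313600/9 ≈ 34844.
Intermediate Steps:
y = 4/9 (y = 4*(⅑) = 4/9 ≈ 0.44444)
b(s) = (-13 + s)*(4/9 + s) (b(s) = (4/9 + s)*((-3 + s) - 10) = (4/9 + s)*(-13 + s) = (-13 + s)*(4/9 + s))
H*b(-36) = 20*(-52/9 + (-36)² - 113/9*(-36)) = 20*(-52/9 + 1296 + 452) = 20*(15680/9) = 313600/9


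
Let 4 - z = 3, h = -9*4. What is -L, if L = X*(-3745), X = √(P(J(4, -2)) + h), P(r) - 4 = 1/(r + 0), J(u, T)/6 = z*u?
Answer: 3745*I*√4602/12 ≈ 21171.0*I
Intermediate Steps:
h = -36
z = 1 (z = 4 - 1*3 = 4 - 3 = 1)
J(u, T) = 6*u (J(u, T) = 6*(1*u) = 6*u)
P(r) = 4 + 1/r (P(r) = 4 + 1/(r + 0) = 4 + 1/r)
X = I*√4602/12 (X = √((4 + 1/(6*4)) - 36) = √((4 + 1/24) - 36) = √(97/24 - 36) = √(-767/24) = I*√4602/12 ≈ 5.6532*I)
L = -3745*I*√4602/12 (L = (I*√4602/12)*(-3745) = -3745*I*√4602/12 ≈ -21171.0*I)
-L = -(-3745)*I*√4602/12 = 3745*I*√4602/12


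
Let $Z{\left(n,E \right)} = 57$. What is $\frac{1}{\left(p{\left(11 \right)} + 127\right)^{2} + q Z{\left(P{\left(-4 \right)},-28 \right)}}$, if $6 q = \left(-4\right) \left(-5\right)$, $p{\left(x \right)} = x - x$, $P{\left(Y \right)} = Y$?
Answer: $\frac{1}{16319} \approx 6.1278 \cdot 10^{-5}$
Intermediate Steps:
$p{\left(x \right)} = 0$
$q = \frac{10}{3}$ ($q = \frac{\left(-4\right) \left(-5\right)}{6} = \frac{1}{6} \cdot 20 = \frac{10}{3} \approx 3.3333$)
$\frac{1}{\left(p{\left(11 \right)} + 127\right)^{2} + q Z{\left(P{\left(-4 \right)},-28 \right)}} = \frac{1}{\left(0 + 127\right)^{2} + \frac{10}{3} \cdot 57} = \frac{1}{127^{2} + 190} = \frac{1}{16129 + 190} = \frac{1}{16319}$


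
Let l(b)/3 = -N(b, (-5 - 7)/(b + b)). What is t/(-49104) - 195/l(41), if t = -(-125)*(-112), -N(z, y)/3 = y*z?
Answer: 23915/6138 ≈ 3.8962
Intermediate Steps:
N(z, y) = -3*y*z
t = -14000 (t = -1*14000 = -14000)
l(b) = -54 (l(b) = 3*(-(-3)*(-5 - 7)/(b + b)*b) = 3*(-(-3)*(-12*1/(2*b))*b) = 3*(-(-3)*(-6/b)*b) = 3*(-1*18) = 3*(-18) = -54)
t/(-49104) - 195/l(41) = -14000/(-49104) - 195/(-54) = -14000*(-1/49104) - 195*(-1/54) = 875/3069 + 65/18 = 23915/6138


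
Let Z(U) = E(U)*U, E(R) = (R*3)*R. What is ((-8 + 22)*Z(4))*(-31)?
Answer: -83328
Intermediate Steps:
E(R) = 3*R² (E(R) = (3*R)*R = 3*R²)
Z(U) = 3*U³ (Z(U) = (3*U²)*U = 3*U³)
((-8 + 22)*Z(4))*(-31) = ((-8 + 22)*(3*4³))*(-31) = (14*(3*64))*(-31) = (14*192)*(-31) = 2688*(-31) = -83328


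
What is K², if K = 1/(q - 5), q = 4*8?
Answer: 1/729 ≈ 0.0013717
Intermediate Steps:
q = 32
K = 1/27 (K = 1/(32 - 5) = 1/27 ≈ 0.037037)
K² = (1/27)² = 1/729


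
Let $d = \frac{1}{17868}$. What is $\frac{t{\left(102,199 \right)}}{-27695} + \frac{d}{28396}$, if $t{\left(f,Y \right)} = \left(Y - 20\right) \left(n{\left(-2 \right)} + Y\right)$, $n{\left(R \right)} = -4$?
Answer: $- \frac{3542017875629}{2810376313392} \approx -1.2603$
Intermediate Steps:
$t{\left(f,Y \right)} = \left(-20 + Y\right) \left(-4 + Y\right)$ ($t{\left(f,Y \right)} = \left(Y - 20\right) \left(-4 + Y\right) = \left(-20 + Y\right) \left(-4 + Y\right)$)
$d = \frac{1}{17868} \approx 5.5966 \cdot 10^{-5}$
$\frac{t{\left(102,199 \right)}}{-27695} + \frac{d}{28396} = \frac{80 + 199^{2} - 4776}{-27695} + \frac{1}{17868 \cdot 28396} = \left(80 + 39601 - 4776\right) \left(- \frac{1}{27695}\right) + \frac{1}{17868} \cdot \frac{1}{28396} = 34905 \left(- \frac{1}{27695}\right) + \frac{1}{507379728} = - \frac{6981}{5539} + \frac{1}{507379728} = - \frac{3542017875629}{2810376313392}$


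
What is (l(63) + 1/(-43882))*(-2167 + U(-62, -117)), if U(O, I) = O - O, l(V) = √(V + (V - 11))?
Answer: 2167/43882 - 2167*√115 ≈ -23238.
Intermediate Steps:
l(V) = √(-11 + 2*V) (l(V) = √(V + (-11 + V)) = √(-11 + 2*V))
U(O, I) = 0
(l(63) + 1/(-43882))*(-2167 + U(-62, -117)) = (√(-11 + 2*63) + 1/(-43882))*(-2167 + 0) = (√(-11 + 126) - 1/43882)*(-2167) = (√115 - 1/43882)*(-2167) = (-1/43882 + √115)*(-2167) = 2167/43882 - 2167*√115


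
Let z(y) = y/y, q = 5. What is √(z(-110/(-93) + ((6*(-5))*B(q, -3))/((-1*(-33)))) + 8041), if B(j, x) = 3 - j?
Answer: √8042 ≈ 89.677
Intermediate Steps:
z(y) = 1
√(z(-110/(-93) + ((6*(-5))*B(q, -3))/((-1*(-33)))) + 8041) = √(1 + 8041) = √8042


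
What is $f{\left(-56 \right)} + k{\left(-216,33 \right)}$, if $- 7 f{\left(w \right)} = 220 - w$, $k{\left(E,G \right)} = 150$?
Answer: $\frac{774}{7} \approx 110.57$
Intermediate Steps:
$f{\left(w \right)} = - \frac{220}{7} + \frac{w}{7}$ ($f{\left(w \right)} = - \frac{220 - w}{7} = - \frac{220}{7} + \frac{w}{7}$)
$f{\left(-56 \right)} + k{\left(-216,33 \right)} = \left(- \frac{220}{7} + \frac{1}{7} \left(-56\right)\right) + 150 = \left(- \frac{220}{7} - 8\right) + 150 = - \frac{276}{7} + 150 = \frac{774}{7}$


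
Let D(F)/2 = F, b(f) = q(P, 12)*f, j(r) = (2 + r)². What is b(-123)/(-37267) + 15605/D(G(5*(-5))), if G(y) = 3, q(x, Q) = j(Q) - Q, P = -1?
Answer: 581687327/223602 ≈ 2601.4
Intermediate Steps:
q(x, Q) = (2 + Q)² - Q
b(f) = 184*f (b(f) = ((2 + 12)² - 1*12)*f = (14² - 12)*f = (196 - 12)*f = 184*f)
D(F) = 2*F
b(-123)/(-37267) + 15605/D(G(5*(-5))) = (184*(-123))/(-37267) + 15605/((2*3)) = -22632*(-1/37267) + 15605/6 = 22632/37267 + 15605*(⅙) = 22632/37267 + 15605/6 = 581687327/223602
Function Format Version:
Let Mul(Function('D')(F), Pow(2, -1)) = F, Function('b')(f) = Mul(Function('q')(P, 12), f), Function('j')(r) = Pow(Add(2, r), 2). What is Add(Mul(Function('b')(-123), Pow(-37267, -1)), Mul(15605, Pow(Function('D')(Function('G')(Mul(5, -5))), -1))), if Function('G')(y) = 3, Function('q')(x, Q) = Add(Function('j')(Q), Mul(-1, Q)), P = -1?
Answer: Rational(581687327, 223602) ≈ 2601.4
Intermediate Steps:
Function('q')(x, Q) = Add(Pow(Add(2, Q), 2), Mul(-1, Q))
Function('b')(f) = Mul(184, f) (Function('b')(f) = Mul(Add(Pow(Add(2, 12), 2), Mul(-1, 12)), f) = Mul(Add(Pow(14, 2), -12), f) = Mul(Add(196, -12), f) = Mul(184, f))
Function('D')(F) = Mul(2, F)
Add(Mul(Function('b')(-123), Pow(-37267, -1)), Mul(15605, Pow(Function('D')(Function('G')(Mul(5, -5))), -1))) = Add(Mul(Mul(184, -123), Pow(-37267, -1)), Mul(15605, Pow(Mul(2, 3), -1))) = Add(Mul(-22632, Rational(-1, 37267)), Mul(15605, Pow(6, -1))) = Add(Rational(22632, 37267), Mul(15605, Rational(1, 6))) = Add(Rational(22632, 37267), Rational(15605, 6)) = Rational(581687327, 223602)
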